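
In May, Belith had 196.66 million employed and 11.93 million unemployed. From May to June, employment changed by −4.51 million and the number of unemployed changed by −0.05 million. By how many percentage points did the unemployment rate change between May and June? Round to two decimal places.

The unemployment rate changed by +0.10 percentage points.

May: labor force = 196.66 + 11.93 = 208.59; u = 11.93/208.59 = 5.72%.
June: labor force = 192.15 + 11.88 = 204.03; u = 11.88/204.03 = 5.82%.
Change = 5.82% − 5.72% = +0.10 pp.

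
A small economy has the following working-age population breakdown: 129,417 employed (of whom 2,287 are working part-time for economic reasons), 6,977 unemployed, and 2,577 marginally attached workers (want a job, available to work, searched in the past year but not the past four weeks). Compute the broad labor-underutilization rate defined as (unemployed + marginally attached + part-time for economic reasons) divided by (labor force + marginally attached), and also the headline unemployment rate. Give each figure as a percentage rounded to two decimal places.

Broad underutilization rate ≈ 8.52%; headline unemployment rate ≈ 5.12%.

Labor force = 129,417 + 6,977 = 136,394.
Numerator = 6,977 + 2,577 + 2,287 = 11,841.
Denominator = 136,394 + 2,577 = 138,971.
Broad rate = 11,841 / 138,971 = 8.52%.
Headline unemployment rate = 6,977 / 136,394 = 5.12%.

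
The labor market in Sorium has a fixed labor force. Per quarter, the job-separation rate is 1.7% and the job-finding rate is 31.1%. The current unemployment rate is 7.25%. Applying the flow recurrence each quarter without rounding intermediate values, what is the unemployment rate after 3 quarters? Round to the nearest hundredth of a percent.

With a fixed labor force, u_{t+1} = u_t + s·(1−u_t) − f·u_t = u_t·(1−s−f) + s.
Here 1−s−f = 0.672 and s = 0.017.
u_1 = 0.072500 × 0.672 + 0.017 = 0.065720.
u_2 = 0.065720 × 0.672 + 0.017 = 0.061164.
u_3 = 0.061164 × 0.672 + 0.017 = 0.058102.

Unemployment rate after three quarters ≈ 5.81%.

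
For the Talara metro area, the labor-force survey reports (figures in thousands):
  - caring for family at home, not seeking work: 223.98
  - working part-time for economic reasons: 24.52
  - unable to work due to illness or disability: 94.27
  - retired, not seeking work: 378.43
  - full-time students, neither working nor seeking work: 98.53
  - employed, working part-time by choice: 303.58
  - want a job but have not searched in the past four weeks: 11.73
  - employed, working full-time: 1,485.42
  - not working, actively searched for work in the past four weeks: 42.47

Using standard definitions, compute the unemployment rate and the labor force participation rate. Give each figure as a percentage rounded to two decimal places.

Unemployment rate ≈ 2.29%; labor force participation rate ≈ 69.70%.

Employed = 24.52 + 303.58 + 1,485.42 = 1,813.52 thousand (anyone who worked, including part-time for economic reasons, counts as employed).
Unemployed = 42.47 thousand.
Labor force = 1,813.52 + 42.47 = 1,855.99 thousand.
Not in labor force = 223.98 + 94.27 + 378.43 + 98.53 + 11.73 = 806.94 thousand (those not working and not actively searching are outside the labor force — including those who want a job but have given up searching).
Civilian working-age population = 1,855.99 + 806.94 = 2,662.93 thousand.
Unemployment rate = 42.47 / 1,855.99 = 2.29%.
Labor force participation rate = 1,855.99 / 2,662.93 = 69.70%.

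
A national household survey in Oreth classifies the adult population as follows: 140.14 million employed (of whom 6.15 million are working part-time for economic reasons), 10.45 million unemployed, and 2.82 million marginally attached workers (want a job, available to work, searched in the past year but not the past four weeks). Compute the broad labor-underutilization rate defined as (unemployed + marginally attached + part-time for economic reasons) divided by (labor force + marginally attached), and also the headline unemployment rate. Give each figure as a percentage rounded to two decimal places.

Labor force = 140.14 + 10.45 = 150.59 million.
Numerator = 10.45 + 2.82 + 6.15 = 19.42 million.
Denominator = 150.59 + 2.82 = 153.41 million.
Broad rate = 19.42 / 153.41 = 12.66%.
Headline unemployment rate = 10.45 / 150.59 = 6.94%.

Broad underutilization rate ≈ 12.66%; headline unemployment rate ≈ 6.94%.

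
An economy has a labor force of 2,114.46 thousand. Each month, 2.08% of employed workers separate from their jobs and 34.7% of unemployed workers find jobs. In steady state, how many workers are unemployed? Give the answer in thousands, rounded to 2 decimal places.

About 119.58 thousand are unemployed in steady state.

Steady-state unemployment rate u* = s/(s+f) = 2.08/(2.08+34.7) = 0.056552.
Unemployed = u* × labor force = 0.056552 × 2,114.46 ≈ 119.58 thousand.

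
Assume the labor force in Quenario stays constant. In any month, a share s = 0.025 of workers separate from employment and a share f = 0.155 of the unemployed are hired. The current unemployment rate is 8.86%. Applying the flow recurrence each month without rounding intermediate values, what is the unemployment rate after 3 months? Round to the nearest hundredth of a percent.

With a fixed labor force, u_{t+1} = u_t + s·(1−u_t) − f·u_t = u_t·(1−s−f) + s.
Here 1−s−f = 0.820 and s = 0.025.
u_1 = 0.088600 × 0.820 + 0.025 = 0.097652.
u_2 = 0.097652 × 0.820 + 0.025 = 0.105075.
u_3 = 0.105075 × 0.820 + 0.025 = 0.111161.

Unemployment rate after three months ≈ 11.12%.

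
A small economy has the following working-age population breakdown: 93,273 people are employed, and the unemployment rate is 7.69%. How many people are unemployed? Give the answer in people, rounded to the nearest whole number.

About 7,770 are unemployed.

Let U be the number unemployed. The labor force is E + U, and U/(E+U) = 0.0769.
So U = 0.0769 × 93,273 / (1 − 0.0769) = 7172.69 / 0.9231 ≈ 7,770.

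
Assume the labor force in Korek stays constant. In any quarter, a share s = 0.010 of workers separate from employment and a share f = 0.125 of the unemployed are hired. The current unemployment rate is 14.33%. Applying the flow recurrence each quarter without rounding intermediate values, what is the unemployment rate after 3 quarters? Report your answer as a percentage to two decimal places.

Unemployment rate after three quarters ≈ 11.89%.

With a fixed labor force, u_{t+1} = u_t + s·(1−u_t) − f·u_t = u_t·(1−s−f) + s.
Here 1−s−f = 0.865 and s = 0.010.
u_1 = 0.143300 × 0.865 + 0.010 = 0.133955.
u_2 = 0.133955 × 0.865 + 0.010 = 0.125871.
u_3 = 0.125871 × 0.865 + 0.010 = 0.118878.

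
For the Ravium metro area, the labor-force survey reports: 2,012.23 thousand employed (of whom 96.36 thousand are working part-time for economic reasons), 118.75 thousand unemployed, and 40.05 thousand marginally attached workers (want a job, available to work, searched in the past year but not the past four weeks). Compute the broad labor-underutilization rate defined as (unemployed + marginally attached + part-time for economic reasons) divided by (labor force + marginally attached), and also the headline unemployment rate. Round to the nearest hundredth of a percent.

Labor force = 2,012.23 + 118.75 = 2,130.98 thousand.
Numerator = 118.75 + 40.05 + 96.36 = 255.16 thousand.
Denominator = 2,130.98 + 40.05 = 2,171.03 thousand.
Broad rate = 255.16 / 2,171.03 = 11.75%.
Headline unemployment rate = 118.75 / 2,130.98 = 5.57%.

Broad underutilization rate ≈ 11.75%; headline unemployment rate ≈ 5.57%.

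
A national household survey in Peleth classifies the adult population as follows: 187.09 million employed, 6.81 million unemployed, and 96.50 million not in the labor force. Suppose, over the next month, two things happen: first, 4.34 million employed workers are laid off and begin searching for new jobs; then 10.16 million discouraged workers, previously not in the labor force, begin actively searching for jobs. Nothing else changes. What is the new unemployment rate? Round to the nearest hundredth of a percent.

Initially, labor force = 187.09 + 6.81 = 193.90 million, so u = 6.81/193.90 = 3.51%.
After the first change, employed falls and unemployed rises by 4.34; labor force unchanged → E = 182.75, U = 11.15, labor force = 193.90 million.
After the second change, unemployed and labor force both rise by 10.16 → E = 182.75, U = 21.31, labor force = 204.06 million.
New unemployment rate = 21.31 / 204.06 = 10.44%.

New unemployment rate ≈ 10.44%.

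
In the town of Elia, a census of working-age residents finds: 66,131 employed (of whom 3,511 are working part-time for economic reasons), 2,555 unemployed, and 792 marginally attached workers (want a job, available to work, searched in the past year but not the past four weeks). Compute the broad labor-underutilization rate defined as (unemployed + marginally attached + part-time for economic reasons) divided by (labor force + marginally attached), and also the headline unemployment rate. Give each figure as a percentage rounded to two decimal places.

Labor force = 66,131 + 2,555 = 68,686.
Numerator = 2,555 + 792 + 3,511 = 6,858.
Denominator = 68,686 + 792 = 69,478.
Broad rate = 6,858 / 69,478 = 9.87%.
Headline unemployment rate = 2,555 / 68,686 = 3.72%.

Broad underutilization rate ≈ 9.87%; headline unemployment rate ≈ 3.72%.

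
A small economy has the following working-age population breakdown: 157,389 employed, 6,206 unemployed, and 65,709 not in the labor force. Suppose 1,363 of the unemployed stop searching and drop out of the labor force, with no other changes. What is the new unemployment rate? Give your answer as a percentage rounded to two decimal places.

Initially, labor force = 157,389 + 6,206 = 163,595, so u = 6,206/163,595 = 3.79%.
After the change, unemployed and labor force both fall by 1,363 → E = 157,389, U = 4,843, labor force = 162,232.
New unemployment rate = 4,843 / 162,232 = 2.99%.

New unemployment rate ≈ 2.99%.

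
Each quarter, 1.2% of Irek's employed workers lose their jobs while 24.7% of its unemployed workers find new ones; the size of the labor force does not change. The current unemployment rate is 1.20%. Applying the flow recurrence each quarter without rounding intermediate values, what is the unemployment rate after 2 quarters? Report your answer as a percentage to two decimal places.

Unemployment rate after two quarters ≈ 2.75%.

With a fixed labor force, u_{t+1} = u_t + s·(1−u_t) − f·u_t = u_t·(1−s−f) + s.
Here 1−s−f = 0.741 and s = 0.012.
u_1 = 0.012000 × 0.741 + 0.012 = 0.020892.
u_2 = 0.020892 × 0.741 + 0.012 = 0.027481.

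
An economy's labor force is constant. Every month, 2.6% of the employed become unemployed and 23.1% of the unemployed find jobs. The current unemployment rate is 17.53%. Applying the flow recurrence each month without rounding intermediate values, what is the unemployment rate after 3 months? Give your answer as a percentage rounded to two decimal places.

Unemployment rate after three months ≈ 13.16%.

With a fixed labor force, u_{t+1} = u_t + s·(1−u_t) − f·u_t = u_t·(1−s−f) + s.
Here 1−s−f = 0.743 and s = 0.026.
u_1 = 0.175300 × 0.743 + 0.026 = 0.156248.
u_2 = 0.156248 × 0.743 + 0.026 = 0.142092.
u_3 = 0.142092 × 0.743 + 0.026 = 0.131574.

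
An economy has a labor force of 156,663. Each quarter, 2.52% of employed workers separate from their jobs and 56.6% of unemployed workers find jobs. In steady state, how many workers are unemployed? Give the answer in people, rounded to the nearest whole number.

About 6,678 are unemployed in steady state.

Steady-state unemployment rate u* = s/(s+f) = 2.52/(2.52+56.6) = 0.042625.
Unemployed = u* × labor force = 0.042625 × 156,663 ≈ 6,678.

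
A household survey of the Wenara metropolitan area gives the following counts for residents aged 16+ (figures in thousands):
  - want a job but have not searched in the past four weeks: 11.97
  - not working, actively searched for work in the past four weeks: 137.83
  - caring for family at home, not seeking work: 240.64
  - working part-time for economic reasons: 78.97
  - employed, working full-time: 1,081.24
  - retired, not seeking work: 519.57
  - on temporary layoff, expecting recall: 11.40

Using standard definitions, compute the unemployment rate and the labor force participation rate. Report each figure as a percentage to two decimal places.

Employed = 78.97 + 1,081.24 = 1,160.21 thousand (anyone who worked, including part-time for economic reasons, counts as employed).
Unemployed = 137.83 + 11.40 = 149.23 thousand (jobless and actively searching, or on temporary layoff).
Labor force = 1,160.21 + 149.23 = 1,309.44 thousand.
Not in labor force = 11.97 + 240.64 + 519.57 = 772.18 thousand (those not working and not actively searching are outside the labor force — including those who want a job but have given up searching).
Civilian working-age population = 1,309.44 + 772.18 = 2,081.62 thousand.
Unemployment rate = 149.23 / 1,309.44 = 11.40%.
Labor force participation rate = 1,309.44 / 2,081.62 = 62.90%.

Unemployment rate ≈ 11.40%; labor force participation rate ≈ 62.90%.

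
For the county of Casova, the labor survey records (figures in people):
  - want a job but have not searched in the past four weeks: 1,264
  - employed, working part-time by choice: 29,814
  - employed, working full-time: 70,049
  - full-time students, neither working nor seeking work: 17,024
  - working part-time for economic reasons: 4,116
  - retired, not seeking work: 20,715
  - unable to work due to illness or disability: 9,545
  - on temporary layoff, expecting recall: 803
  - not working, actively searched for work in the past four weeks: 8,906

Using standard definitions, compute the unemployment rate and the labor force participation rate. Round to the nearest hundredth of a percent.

Unemployment rate ≈ 8.54%; labor force participation rate ≈ 70.08%.

Employed = 29,814 + 70,049 + 4,116 = 103,979 (anyone who worked, including part-time for economic reasons, counts as employed).
Unemployed = 803 + 8,906 = 9,709 (jobless and actively searching, or on temporary layoff).
Labor force = 103,979 + 9,709 = 113,688.
Not in labor force = 1,264 + 17,024 + 20,715 + 9,545 = 48,548 (those not working and not actively searching are outside the labor force — including those who want a job but have given up searching).
Civilian working-age population = 113,688 + 48,548 = 162,236.
Unemployment rate = 9,709 / 113,688 = 8.54%.
Labor force participation rate = 113,688 / 162,236 = 70.08%.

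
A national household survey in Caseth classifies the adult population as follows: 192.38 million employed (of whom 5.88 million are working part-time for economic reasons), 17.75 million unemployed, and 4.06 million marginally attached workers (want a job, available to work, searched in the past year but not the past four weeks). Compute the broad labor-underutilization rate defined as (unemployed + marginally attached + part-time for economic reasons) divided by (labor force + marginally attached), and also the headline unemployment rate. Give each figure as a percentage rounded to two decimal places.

Broad underutilization rate ≈ 12.93%; headline unemployment rate ≈ 8.45%.

Labor force = 192.38 + 17.75 = 210.13 million.
Numerator = 17.75 + 4.06 + 5.88 = 27.69 million.
Denominator = 210.13 + 4.06 = 214.19 million.
Broad rate = 27.69 / 214.19 = 12.93%.
Headline unemployment rate = 17.75 / 210.13 = 8.45%.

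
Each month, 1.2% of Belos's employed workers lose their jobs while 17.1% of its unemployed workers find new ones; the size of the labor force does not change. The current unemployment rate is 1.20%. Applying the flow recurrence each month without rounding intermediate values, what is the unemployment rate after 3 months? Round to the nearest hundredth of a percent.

Unemployment rate after three months ≈ 3.64%.

With a fixed labor force, u_{t+1} = u_t + s·(1−u_t) − f·u_t = u_t·(1−s−f) + s.
Here 1−s−f = 0.817 and s = 0.012.
u_1 = 0.012000 × 0.817 + 0.012 = 0.021804.
u_2 = 0.021804 × 0.817 + 0.012 = 0.029814.
u_3 = 0.029814 × 0.817 + 0.012 = 0.036358.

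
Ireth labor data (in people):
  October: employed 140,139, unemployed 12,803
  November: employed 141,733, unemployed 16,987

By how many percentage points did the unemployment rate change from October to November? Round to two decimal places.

October: labor force = 140,139 + 12,803 = 152,942; u = 12,803/152,942 = 8.37%.
November: labor force = 141,733 + 16,987 = 158,720; u = 16,987/158,720 = 10.70%.
Change = 10.70% − 8.37% = +2.33 pp.

The unemployment rate changed by +2.33 percentage points.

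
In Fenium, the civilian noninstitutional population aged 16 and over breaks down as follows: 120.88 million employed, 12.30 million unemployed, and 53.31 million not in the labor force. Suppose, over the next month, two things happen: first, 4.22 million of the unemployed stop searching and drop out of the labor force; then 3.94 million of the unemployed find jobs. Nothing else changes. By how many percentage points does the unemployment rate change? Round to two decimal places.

Initially, labor force = 120.88 + 12.30 = 133.18 million, so u = 12.30/133.18 = 9.24%.
After the first change, unemployed and labor force both fall by 4.22 → E = 120.88, U = 8.08, labor force = 128.96 million.
After the second change, unemployed falls and employed rises by 3.94; labor force unchanged → E = 124.82, U = 4.14, labor force = 128.96 million.
New unemployment rate = 4.14 / 128.96 = 3.21%.
Change = 3.21% − 9.24% = −6.03 percentage points.

The unemployment rate changes by −6.03 percentage points.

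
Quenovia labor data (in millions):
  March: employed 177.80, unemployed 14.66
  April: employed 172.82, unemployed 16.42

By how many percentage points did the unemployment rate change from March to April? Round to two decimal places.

March: labor force = 177.80 + 14.66 = 192.46; u = 14.66/192.46 = 7.62%.
April: labor force = 172.82 + 16.42 = 189.24; u = 16.42/189.24 = 8.68%.
Change = 8.68% − 7.62% = +1.06 pp.

The unemployment rate changed by +1.06 percentage points.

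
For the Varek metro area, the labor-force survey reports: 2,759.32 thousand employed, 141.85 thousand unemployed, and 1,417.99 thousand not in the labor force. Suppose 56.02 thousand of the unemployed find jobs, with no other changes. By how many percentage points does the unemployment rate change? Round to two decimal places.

The unemployment rate changes by −1.93 percentage points.

Initially, labor force = 2,759.32 + 141.85 = 2,901.17 thousand, so u = 141.85/2,901.17 = 4.89%.
After the change, unemployed falls and employed rises by 56.02; labor force unchanged → E = 2,815.34, U = 85.83, labor force = 2,901.17 thousand.
New unemployment rate = 85.83 / 2,901.17 = 2.96%.
Change = 2.96% − 4.89% = −1.93 percentage points.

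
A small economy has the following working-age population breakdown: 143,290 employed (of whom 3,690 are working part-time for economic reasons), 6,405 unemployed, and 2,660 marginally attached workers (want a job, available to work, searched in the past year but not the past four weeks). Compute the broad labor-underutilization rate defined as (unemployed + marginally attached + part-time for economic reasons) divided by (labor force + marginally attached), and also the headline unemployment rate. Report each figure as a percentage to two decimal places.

Broad underutilization rate ≈ 8.37%; headline unemployment rate ≈ 4.28%.

Labor force = 143,290 + 6,405 = 149,695.
Numerator = 6,405 + 2,660 + 3,690 = 12,755.
Denominator = 149,695 + 2,660 = 152,355.
Broad rate = 12,755 / 152,355 = 8.37%.
Headline unemployment rate = 6,405 / 149,695 = 4.28%.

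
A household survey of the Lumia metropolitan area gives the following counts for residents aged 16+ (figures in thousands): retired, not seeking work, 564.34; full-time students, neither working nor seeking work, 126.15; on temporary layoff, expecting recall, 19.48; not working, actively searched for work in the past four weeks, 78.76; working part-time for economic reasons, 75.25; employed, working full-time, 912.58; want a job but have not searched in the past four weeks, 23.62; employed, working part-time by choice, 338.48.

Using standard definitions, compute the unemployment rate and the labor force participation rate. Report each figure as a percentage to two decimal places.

Unemployment rate ≈ 6.90%; labor force participation rate ≈ 66.61%.

Employed = 75.25 + 912.58 + 338.48 = 1,326.31 thousand (anyone who worked, including part-time for economic reasons, counts as employed).
Unemployed = 19.48 + 78.76 = 98.24 thousand (jobless and actively searching, or on temporary layoff).
Labor force = 1,326.31 + 98.24 = 1,424.55 thousand.
Not in labor force = 564.34 + 126.15 + 23.62 = 714.11 thousand (those not working and not actively searching are outside the labor force — including those who want a job but have given up searching).
Civilian working-age population = 1,424.55 + 714.11 = 2,138.66 thousand.
Unemployment rate = 98.24 / 1,424.55 = 6.90%.
Labor force participation rate = 1,424.55 / 2,138.66 = 66.61%.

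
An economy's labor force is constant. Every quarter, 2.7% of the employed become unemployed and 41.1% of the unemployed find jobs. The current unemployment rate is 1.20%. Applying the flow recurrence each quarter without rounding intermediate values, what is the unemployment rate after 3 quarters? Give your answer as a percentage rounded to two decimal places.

With a fixed labor force, u_{t+1} = u_t + s·(1−u_t) − f·u_t = u_t·(1−s−f) + s.
Here 1−s−f = 0.562 and s = 0.027.
u_1 = 0.012000 × 0.562 + 0.027 = 0.033744.
u_2 = 0.033744 × 0.562 + 0.027 = 0.045964.
u_3 = 0.045964 × 0.562 + 0.027 = 0.052832.

Unemployment rate after three quarters ≈ 5.28%.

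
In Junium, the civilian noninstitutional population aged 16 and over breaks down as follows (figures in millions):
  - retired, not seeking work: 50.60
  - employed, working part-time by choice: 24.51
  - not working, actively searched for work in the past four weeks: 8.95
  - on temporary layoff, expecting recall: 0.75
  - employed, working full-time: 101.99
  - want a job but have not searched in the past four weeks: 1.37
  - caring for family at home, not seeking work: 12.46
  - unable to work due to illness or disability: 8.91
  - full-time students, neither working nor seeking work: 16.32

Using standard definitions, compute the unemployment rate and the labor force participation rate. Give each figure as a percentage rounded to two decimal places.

Unemployment rate ≈ 7.12%; labor force participation rate ≈ 60.30%.

Employed = 24.51 + 101.99 = 126.50 million.
Unemployed = 8.95 + 0.75 = 9.70 million (jobless and actively searching, or on temporary layoff).
Labor force = 126.50 + 9.70 = 136.20 million.
Not in labor force = 50.60 + 1.37 + 12.46 + 8.91 + 16.32 = 89.66 million (those not working and not actively searching are outside the labor force — including those who want a job but have given up searching).
Civilian working-age population = 136.20 + 89.66 = 225.86 million.
Unemployment rate = 9.70 / 136.20 = 7.12%.
Labor force participation rate = 136.20 / 225.86 = 60.30%.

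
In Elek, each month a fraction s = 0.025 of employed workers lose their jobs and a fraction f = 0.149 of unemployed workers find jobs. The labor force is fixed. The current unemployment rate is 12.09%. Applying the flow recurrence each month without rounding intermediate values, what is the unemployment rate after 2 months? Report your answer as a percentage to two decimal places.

Unemployment rate after two months ≈ 12.81%.

With a fixed labor force, u_{t+1} = u_t + s·(1−u_t) − f·u_t = u_t·(1−s−f) + s.
Here 1−s−f = 0.826 and s = 0.025.
u_1 = 0.120900 × 0.826 + 0.025 = 0.124863.
u_2 = 0.124863 × 0.826 + 0.025 = 0.128137.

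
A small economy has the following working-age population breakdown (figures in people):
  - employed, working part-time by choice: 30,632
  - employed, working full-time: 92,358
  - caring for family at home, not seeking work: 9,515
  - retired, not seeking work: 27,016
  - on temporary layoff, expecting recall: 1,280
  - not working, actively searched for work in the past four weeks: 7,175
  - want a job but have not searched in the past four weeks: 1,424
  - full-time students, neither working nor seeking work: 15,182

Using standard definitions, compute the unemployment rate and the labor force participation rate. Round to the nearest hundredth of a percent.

Unemployment rate ≈ 6.43%; labor force participation rate ≈ 71.21%.

Employed = 30,632 + 92,358 = 122,990.
Unemployed = 1,280 + 7,175 = 8,455 (jobless and actively searching, or on temporary layoff).
Labor force = 122,990 + 8,455 = 131,445.
Not in labor force = 9,515 + 27,016 + 1,424 + 15,182 = 53,137 (those not working and not actively searching are outside the labor force — including those who want a job but have given up searching).
Civilian working-age population = 131,445 + 53,137 = 184,582.
Unemployment rate = 8,455 / 131,445 = 6.43%.
Labor force participation rate = 131,445 / 184,582 = 71.21%.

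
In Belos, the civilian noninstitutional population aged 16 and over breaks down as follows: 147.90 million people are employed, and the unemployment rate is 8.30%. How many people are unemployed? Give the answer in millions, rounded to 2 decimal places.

About 13.39 million are unemployed.

Let U be the number unemployed. The labor force is E + U, and U/(E+U) = 0.0830.
So U = 0.0830 × 147.90 / (1 − 0.0830) = 12.2757 / 0.9170 ≈ 13.39 million.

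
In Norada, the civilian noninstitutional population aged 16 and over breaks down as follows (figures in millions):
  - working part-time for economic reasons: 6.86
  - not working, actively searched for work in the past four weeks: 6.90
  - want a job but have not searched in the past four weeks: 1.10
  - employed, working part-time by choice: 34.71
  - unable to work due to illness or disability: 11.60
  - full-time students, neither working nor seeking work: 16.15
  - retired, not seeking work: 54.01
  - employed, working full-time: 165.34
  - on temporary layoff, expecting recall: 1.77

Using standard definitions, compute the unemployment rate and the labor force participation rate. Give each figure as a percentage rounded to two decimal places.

Employed = 6.86 + 34.71 + 165.34 = 206.91 million (anyone who worked, including part-time for economic reasons, counts as employed).
Unemployed = 6.90 + 1.77 = 8.67 million (jobless and actively searching, or on temporary layoff).
Labor force = 206.91 + 8.67 = 215.58 million.
Not in labor force = 1.10 + 11.60 + 16.15 + 54.01 = 82.86 million (those not working and not actively searching are outside the labor force — including those who want a job but have given up searching).
Civilian working-age population = 215.58 + 82.86 = 298.44 million.
Unemployment rate = 8.67 / 215.58 = 4.02%.
Labor force participation rate = 215.58 / 298.44 = 72.24%.

Unemployment rate ≈ 4.02%; labor force participation rate ≈ 72.24%.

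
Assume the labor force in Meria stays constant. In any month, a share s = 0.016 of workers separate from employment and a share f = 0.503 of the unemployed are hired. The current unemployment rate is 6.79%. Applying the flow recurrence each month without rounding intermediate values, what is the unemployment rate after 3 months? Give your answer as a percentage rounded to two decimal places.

Unemployment rate after three months ≈ 3.50%.

With a fixed labor force, u_{t+1} = u_t + s·(1−u_t) − f·u_t = u_t·(1−s−f) + s.
Here 1−s−f = 0.481 and s = 0.016.
u_1 = 0.067900 × 0.481 + 0.016 = 0.048660.
u_2 = 0.048660 × 0.481 + 0.016 = 0.039405.
u_3 = 0.039405 × 0.481 + 0.016 = 0.034954.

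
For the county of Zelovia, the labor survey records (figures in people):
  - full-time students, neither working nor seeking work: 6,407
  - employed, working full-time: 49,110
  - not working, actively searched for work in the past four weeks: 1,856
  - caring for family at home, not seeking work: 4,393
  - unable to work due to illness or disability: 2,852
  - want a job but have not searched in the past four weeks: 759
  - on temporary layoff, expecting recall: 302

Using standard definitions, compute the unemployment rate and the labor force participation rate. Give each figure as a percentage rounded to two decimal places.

Unemployment rate ≈ 4.21%; labor force participation rate ≈ 78.06%.

Employed = 49,110.
Unemployed = 1,856 + 302 = 2,158 (jobless and actively searching, or on temporary layoff).
Labor force = 49,110 + 2,158 = 51,268.
Not in labor force = 6,407 + 4,393 + 2,852 + 759 = 14,411 (those not working and not actively searching are outside the labor force — including those who want a job but have given up searching).
Civilian working-age population = 51,268 + 14,411 = 65,679.
Unemployment rate = 2,158 / 51,268 = 4.21%.
Labor force participation rate = 51,268 / 65,679 = 78.06%.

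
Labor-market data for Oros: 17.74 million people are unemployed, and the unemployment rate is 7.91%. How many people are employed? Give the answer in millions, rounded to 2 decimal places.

About 206.53 million are employed.

Labor force = U / u = 17.74 / 0.0791 ≈ 224.27 million.
Employed = labor force − unemployed = 224.27 − 17.74 = 206.53 million.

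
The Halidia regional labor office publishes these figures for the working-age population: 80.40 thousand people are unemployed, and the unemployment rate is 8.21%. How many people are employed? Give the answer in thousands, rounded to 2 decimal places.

Labor force = U / u = 80.40 / 0.0821 ≈ 979.29 thousand.
Employed = labor force − unemployed = 979.29 − 80.40 = 898.89 thousand.

About 898.89 thousand are employed.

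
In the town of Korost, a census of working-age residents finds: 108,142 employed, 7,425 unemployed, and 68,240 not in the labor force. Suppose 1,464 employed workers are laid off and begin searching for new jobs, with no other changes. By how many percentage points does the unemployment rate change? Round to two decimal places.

Initially, labor force = 108,142 + 7,425 = 115,567, so u = 7,425/115,567 = 6.42%.
After the change, employed falls and unemployed rises by 1,464; labor force unchanged → E = 106,678, U = 8,889, labor force = 115,567.
New unemployment rate = 8,889 / 115,567 = 7.69%.
Change = 7.69% − 6.42% = +1.27 percentage points.

The unemployment rate changes by +1.27 percentage points.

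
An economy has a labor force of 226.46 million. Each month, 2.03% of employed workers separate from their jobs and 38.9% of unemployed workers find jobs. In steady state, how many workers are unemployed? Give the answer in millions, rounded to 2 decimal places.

Steady-state unemployment rate u* = s/(s+f) = 2.03/(2.03+38.9) = 0.049597.
Unemployed = u* × labor force = 0.049597 × 226.46 ≈ 11.23 million.

About 11.23 million are unemployed in steady state.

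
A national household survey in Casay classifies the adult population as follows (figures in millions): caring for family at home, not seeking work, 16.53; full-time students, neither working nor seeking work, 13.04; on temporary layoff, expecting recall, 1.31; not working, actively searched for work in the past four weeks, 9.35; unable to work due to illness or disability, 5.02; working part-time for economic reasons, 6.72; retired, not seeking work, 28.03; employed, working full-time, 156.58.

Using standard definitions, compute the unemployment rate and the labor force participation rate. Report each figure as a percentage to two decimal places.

Employed = 6.72 + 156.58 = 163.30 million (anyone who worked, including part-time for economic reasons, counts as employed).
Unemployed = 1.31 + 9.35 = 10.66 million (jobless and actively searching, or on temporary layoff).
Labor force = 163.30 + 10.66 = 173.96 million.
Not in labor force = 16.53 + 13.04 + 5.02 + 28.03 = 62.62 million (those not working and not actively searching are outside the labor force).
Civilian working-age population = 173.96 + 62.62 = 236.58 million.
Unemployment rate = 10.66 / 173.96 = 6.13%.
Labor force participation rate = 173.96 / 236.58 = 73.53%.

Unemployment rate ≈ 6.13%; labor force participation rate ≈ 73.53%.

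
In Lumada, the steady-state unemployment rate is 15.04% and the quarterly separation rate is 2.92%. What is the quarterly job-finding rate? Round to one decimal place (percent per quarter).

From u* = s/(s+f): f = s·(1−u)/u.
f = 2.92 × (1 − 0.1504) / 0.1504 = 2.4808 / 0.1504 ≈ 16.5% per quarter.

Job-finding rate ≈ 16.5% per quarter.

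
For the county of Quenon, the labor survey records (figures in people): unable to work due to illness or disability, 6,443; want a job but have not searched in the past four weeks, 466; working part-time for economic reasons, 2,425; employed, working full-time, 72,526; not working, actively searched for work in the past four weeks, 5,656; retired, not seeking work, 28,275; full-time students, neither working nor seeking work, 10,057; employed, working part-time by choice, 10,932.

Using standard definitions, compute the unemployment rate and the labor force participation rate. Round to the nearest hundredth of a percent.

Employed = 2,425 + 72,526 + 10,932 = 85,883 (anyone who worked, including part-time for economic reasons, counts as employed).
Unemployed = 5,656.
Labor force = 85,883 + 5,656 = 91,539.
Not in labor force = 6,443 + 466 + 28,275 + 10,057 = 45,241 (those not working and not actively searching are outside the labor force — including those who want a job but have given up searching).
Civilian working-age population = 91,539 + 45,241 = 136,780.
Unemployment rate = 5,656 / 91,539 = 6.18%.
Labor force participation rate = 91,539 / 136,780 = 66.92%.

Unemployment rate ≈ 6.18%; labor force participation rate ≈ 66.92%.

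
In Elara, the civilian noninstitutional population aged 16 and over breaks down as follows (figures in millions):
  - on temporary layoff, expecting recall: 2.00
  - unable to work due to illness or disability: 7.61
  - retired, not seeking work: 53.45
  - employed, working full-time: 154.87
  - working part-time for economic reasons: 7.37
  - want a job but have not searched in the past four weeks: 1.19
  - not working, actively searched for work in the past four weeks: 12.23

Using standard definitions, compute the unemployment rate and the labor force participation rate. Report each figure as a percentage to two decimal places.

Unemployment rate ≈ 8.06%; labor force participation rate ≈ 73.92%.

Employed = 154.87 + 7.37 = 162.24 million (anyone who worked, including part-time for economic reasons, counts as employed).
Unemployed = 2.00 + 12.23 = 14.23 million (jobless and actively searching, or on temporary layoff).
Labor force = 162.24 + 14.23 = 176.47 million.
Not in labor force = 7.61 + 53.45 + 1.19 = 62.25 million (those not working and not actively searching are outside the labor force — including those who want a job but have given up searching).
Civilian working-age population = 176.47 + 62.25 = 238.72 million.
Unemployment rate = 14.23 / 176.47 = 8.06%.
Labor force participation rate = 176.47 / 238.72 = 73.92%.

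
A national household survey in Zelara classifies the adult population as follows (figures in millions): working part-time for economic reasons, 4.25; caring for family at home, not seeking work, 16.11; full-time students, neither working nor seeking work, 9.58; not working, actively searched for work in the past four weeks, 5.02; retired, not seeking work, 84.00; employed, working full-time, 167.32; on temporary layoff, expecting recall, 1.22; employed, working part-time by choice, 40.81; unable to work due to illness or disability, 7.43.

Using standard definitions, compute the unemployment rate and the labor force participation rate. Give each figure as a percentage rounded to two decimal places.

Unemployment rate ≈ 2.85%; labor force participation rate ≈ 65.12%.

Employed = 4.25 + 167.32 + 40.81 = 212.38 million (anyone who worked, including part-time for economic reasons, counts as employed).
Unemployed = 5.02 + 1.22 = 6.24 million (jobless and actively searching, or on temporary layoff).
Labor force = 212.38 + 6.24 = 218.62 million.
Not in labor force = 16.11 + 9.58 + 84.00 + 7.43 = 117.12 million (those not working and not actively searching are outside the labor force).
Civilian working-age population = 218.62 + 117.12 = 335.74 million.
Unemployment rate = 6.24 / 218.62 = 2.85%.
Labor force participation rate = 218.62 / 335.74 = 65.12%.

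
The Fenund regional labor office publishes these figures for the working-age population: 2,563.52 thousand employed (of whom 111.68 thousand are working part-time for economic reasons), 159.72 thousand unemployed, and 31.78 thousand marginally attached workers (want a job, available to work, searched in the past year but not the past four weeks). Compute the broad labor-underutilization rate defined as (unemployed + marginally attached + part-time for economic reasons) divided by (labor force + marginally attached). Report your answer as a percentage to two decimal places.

Broad underutilization rate ≈ 11.00%.

Labor force = 2,563.52 + 159.72 = 2,723.24 thousand.
Numerator = 159.72 + 31.78 + 111.68 = 303.18 thousand.
Denominator = 2,723.24 + 31.78 = 2,755.02 thousand.
Broad rate = 303.18 / 2,755.02 = 11.00%.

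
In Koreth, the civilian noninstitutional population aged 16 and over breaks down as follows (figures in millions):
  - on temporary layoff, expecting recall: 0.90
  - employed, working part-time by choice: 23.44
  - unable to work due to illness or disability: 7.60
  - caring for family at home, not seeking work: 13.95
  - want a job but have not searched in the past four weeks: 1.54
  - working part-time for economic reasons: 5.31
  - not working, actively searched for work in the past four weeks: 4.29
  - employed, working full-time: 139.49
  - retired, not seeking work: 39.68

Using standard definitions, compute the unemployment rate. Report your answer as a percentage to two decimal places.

Employed = 23.44 + 5.31 + 139.49 = 168.24 million (anyone who worked, including part-time for economic reasons, counts as employed).
Unemployed = 0.90 + 4.29 = 5.19 million (jobless and actively searching, or on temporary layoff).
Labor force = 168.24 + 5.19 = 173.43 million.
Unemployment rate = 5.19 / 173.43 = 2.99%.

Unemployment rate ≈ 2.99%.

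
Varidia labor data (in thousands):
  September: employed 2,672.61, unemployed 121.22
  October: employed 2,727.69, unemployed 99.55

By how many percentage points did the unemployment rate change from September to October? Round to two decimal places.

September: labor force = 2,672.61 + 121.22 = 2,793.83; u = 121.22/2,793.83 = 4.34%.
October: labor force = 2,727.69 + 99.55 = 2,827.24; u = 99.55/2,827.24 = 3.52%.
Change = 3.52% − 4.34% = −0.82 pp.

The unemployment rate changed by −0.82 percentage points.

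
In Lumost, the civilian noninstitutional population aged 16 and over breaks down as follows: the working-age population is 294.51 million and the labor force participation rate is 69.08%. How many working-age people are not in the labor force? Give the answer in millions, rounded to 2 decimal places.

About 91.06 million are not in the labor force.

Share not in the labor force = 1 − 0.6908 = 0.3092.
Not in labor force = 0.3092 × 294.51 ≈ 91.06 million.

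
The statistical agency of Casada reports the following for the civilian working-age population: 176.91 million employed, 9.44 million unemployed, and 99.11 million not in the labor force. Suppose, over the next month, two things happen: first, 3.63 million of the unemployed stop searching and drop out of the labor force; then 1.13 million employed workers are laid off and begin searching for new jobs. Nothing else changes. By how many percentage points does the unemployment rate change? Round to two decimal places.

The unemployment rate changes by −1.27 percentage points.

Initially, labor force = 176.91 + 9.44 = 186.35 million, so u = 9.44/186.35 = 5.07%.
After the first change, unemployed and labor force both fall by 3.63 → E = 176.91, U = 5.81, labor force = 182.72 million.
After the second change, employed falls and unemployed rises by 1.13; labor force unchanged → E = 175.78, U = 6.94, labor force = 182.72 million.
New unemployment rate = 6.94 / 182.72 = 3.80%.
Change = 3.80% − 5.07% = −1.27 percentage points.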